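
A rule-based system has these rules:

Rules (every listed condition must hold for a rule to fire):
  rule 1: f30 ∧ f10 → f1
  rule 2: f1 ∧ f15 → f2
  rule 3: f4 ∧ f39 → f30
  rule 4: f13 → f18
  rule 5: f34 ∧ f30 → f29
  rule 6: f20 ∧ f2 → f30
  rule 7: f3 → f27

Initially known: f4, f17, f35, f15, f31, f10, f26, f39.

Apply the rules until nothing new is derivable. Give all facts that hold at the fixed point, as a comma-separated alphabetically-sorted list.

[1] rule 3 [f4 ∧ f39 → f30]. ⇒ new: f30.
[2] rule 1 [f30 ∧ f10 → f1]. ⇒ new: f1.
[3] rule 2 [f1 ∧ f15 → f2]. ⇒ new: f2.

f1, f10, f15, f17, f2, f26, f30, f31, f35, f39, f4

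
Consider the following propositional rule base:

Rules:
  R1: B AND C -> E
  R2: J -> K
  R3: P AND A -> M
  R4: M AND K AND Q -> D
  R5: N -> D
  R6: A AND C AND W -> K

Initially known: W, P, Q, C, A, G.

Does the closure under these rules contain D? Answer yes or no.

yes

Round 1: R3 [P AND A -> M]; R6 [A AND C AND W -> K]. New: M, K.
Round 2: R4 [M AND K AND Q -> D]. New: D.
D appears in round 2, so it is derivable.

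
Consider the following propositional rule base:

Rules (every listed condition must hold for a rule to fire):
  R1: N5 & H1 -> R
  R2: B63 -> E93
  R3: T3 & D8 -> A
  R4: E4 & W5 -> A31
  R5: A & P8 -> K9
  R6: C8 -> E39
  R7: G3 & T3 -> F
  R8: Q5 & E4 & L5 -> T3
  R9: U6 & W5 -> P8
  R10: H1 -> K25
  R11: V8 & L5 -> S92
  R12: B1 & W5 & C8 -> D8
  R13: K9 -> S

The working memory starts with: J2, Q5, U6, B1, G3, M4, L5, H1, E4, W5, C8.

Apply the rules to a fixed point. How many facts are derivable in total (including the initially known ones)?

21

Round 1: R4 [E4 & W5 -> A31]; R6 [C8 -> E39]; R8 [Q5 & E4 & L5 -> T3]; R9 [U6 & W5 -> P8]; R10 [H1 -> K25]; R12 [B1 & W5 & C8 -> D8]. Adds A31, E39, T3, P8, K25, D8.
Round 2: R3 [T3 & D8 -> A]; R7 [G3 & T3 -> F]. Adds A, F.
Round 3: R5 [A & P8 -> K9]. Adds K9.
Round 4: R13 [K9 -> S]. Adds S.
Closure: {A, A31, B1, C8, D8, E39, E4, F, G3, H1, J2, K25, K9, L5, M4, P8, Q5, S, T3, U6, W5} — 21 facts.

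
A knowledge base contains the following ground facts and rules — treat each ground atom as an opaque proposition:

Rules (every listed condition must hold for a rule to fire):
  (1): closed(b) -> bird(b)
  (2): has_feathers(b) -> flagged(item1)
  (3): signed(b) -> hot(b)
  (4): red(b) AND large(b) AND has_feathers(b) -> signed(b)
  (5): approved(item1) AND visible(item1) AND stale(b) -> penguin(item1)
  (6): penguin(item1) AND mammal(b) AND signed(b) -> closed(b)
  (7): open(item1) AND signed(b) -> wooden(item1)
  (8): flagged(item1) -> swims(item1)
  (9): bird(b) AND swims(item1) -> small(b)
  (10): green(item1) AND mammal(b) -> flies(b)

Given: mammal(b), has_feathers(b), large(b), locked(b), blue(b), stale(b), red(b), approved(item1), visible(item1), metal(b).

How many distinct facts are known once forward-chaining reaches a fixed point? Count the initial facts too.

18

[1] (2) [has_feathers(b) -> flagged(item1)]; (4) [red(b) AND large(b) AND has_feathers(b) -> signed(b)]; (5) [approved(item1) AND visible(item1) AND stale(b) -> penguin(item1)]. ⇒ new: flagged(item1), signed(b), penguin(item1).
[2] (3) [signed(b) -> hot(b)]; (6) [penguin(item1) AND mammal(b) AND signed(b) -> closed(b)]; (8) [flagged(item1) -> swims(item1)]. ⇒ new: hot(b), closed(b), swims(item1).
[3] (1) [closed(b) -> bird(b)]. ⇒ new: bird(b).
[4] (9) [bird(b) AND swims(item1) -> small(b)]. ⇒ new: small(b).
Closure: {approved(item1), bird(b), blue(b), closed(b), flagged(item1), has_feathers(b), hot(b), large(b), locked(b), mammal(b), metal(b), penguin(item1), red(b), signed(b), small(b), stale(b), swims(item1), visible(item1)} — 18 facts.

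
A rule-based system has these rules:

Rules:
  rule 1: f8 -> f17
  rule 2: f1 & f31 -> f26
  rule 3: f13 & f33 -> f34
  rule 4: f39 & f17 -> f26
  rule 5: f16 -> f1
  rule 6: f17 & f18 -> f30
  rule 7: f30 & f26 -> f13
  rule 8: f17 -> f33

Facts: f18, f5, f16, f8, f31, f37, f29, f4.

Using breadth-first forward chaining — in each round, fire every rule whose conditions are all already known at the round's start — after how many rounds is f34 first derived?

Round 1 fires rule 1, rule 5, giving f17, f1.
Round 2 fires rule 2, rule 6, rule 8, giving f26, f30, f33.
Round 3 fires rule 7, giving f13.
Round 4 fires rule 3, giving f34.
f34 first appears in round 4.

4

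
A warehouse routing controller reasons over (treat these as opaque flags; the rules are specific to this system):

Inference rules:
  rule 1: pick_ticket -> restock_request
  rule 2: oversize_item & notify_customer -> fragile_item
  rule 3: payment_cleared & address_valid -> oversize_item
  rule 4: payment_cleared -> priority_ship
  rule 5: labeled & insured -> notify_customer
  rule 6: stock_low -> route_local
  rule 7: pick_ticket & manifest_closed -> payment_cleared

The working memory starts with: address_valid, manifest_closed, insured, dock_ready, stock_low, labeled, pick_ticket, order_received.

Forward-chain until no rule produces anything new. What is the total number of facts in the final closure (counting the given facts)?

Round 1: rule 1 [pick_ticket -> restock_request]; rule 5 [labeled & insured -> notify_customer]; rule 6 [stock_low -> route_local]; rule 7 [pick_ticket & manifest_closed -> payment_cleared]. New: restock_request, notify_customer, route_local, payment_cleared.
Round 2: rule 3 [payment_cleared & address_valid -> oversize_item]; rule 4 [payment_cleared -> priority_ship]. New: oversize_item, priority_ship.
Round 3: rule 2 [oversize_item & notify_customer -> fragile_item]. New: fragile_item.
Closure: {address_valid, dock_ready, fragile_item, insured, labeled, manifest_closed, notify_customer, order_received, oversize_item, payment_cleared, pick_ticket, priority_ship, restock_request, route_local, stock_low} — 15 facts.

15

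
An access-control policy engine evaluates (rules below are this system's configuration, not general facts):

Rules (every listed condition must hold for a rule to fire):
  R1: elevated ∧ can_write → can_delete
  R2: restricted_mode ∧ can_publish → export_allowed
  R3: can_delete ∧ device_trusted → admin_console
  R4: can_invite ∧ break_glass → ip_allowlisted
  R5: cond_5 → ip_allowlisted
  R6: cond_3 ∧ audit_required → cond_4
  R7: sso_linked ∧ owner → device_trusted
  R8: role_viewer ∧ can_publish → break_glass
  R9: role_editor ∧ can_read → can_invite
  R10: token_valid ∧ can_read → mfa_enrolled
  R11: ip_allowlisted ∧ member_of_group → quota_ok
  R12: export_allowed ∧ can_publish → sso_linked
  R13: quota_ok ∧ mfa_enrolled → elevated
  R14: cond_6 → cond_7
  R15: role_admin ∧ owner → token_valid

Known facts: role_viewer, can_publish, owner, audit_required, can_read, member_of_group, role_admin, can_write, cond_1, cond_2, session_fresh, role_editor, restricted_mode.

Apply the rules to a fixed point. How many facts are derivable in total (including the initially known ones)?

25

Round 1 — R2, R8, R9, R15, derive export_allowed, break_glass, can_invite, token_valid.
Round 2 — R4, R10, R12, derive ip_allowlisted, mfa_enrolled, sso_linked.
Round 3 — R7, R11, derive device_trusted, quota_ok.
Round 4 — R13, derive elevated.
Round 5 — R1, derive can_delete.
Round 6 — R3, derive admin_console.
Closure: {admin_console, audit_required, break_glass, can_delete, can_invite, can_publish, can_read, can_write, cond_1, cond_2, device_trusted, elevated, export_allowed, ip_allowlisted, member_of_group, mfa_enrolled, owner, quota_ok, restricted_mode, role_admin, role_editor, role_viewer, session_fresh, sso_linked, token_valid} — 25 facts.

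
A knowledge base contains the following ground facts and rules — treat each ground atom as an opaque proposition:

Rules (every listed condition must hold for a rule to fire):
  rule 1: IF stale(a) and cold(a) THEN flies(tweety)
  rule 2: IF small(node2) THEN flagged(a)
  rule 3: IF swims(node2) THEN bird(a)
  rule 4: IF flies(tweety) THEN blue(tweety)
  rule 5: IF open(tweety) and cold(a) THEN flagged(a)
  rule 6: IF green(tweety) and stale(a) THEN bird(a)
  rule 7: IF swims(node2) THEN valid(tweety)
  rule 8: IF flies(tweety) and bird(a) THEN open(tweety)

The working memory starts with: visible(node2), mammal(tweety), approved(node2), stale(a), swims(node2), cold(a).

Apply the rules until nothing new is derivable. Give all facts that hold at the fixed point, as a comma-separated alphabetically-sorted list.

approved(node2), bird(a), blue(tweety), cold(a), flagged(a), flies(tweety), mammal(tweety), open(tweety), stale(a), swims(node2), valid(tweety), visible(node2)

Round 1: rule 1 [IF stale(a) and cold(a) THEN flies(tweety)]; rule 3 [IF swims(node2) THEN bird(a)]; rule 7 [IF swims(node2) THEN valid(tweety)]. New: flies(tweety), bird(a), valid(tweety).
Round 2: rule 4 [IF flies(tweety) THEN blue(tweety)]; rule 8 [IF flies(tweety) and bird(a) THEN open(tweety)]. New: blue(tweety), open(tweety).
Round 3: rule 5 [IF open(tweety) and cold(a) THEN flagged(a)]. New: flagged(a).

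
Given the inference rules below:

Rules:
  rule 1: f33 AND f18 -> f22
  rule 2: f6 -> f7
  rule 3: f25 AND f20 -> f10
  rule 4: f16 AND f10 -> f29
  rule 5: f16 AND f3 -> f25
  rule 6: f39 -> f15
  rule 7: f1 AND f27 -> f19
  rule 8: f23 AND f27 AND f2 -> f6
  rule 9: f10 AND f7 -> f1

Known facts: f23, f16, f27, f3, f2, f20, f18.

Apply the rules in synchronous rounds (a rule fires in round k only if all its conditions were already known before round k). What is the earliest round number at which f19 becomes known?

Round 1 fires rule 5, rule 8, giving f25, f6.
Round 2 fires rule 2, rule 3, giving f7, f10.
Round 3 fires rule 4, rule 9, giving f29, f1.
Round 4 fires rule 7, giving f19.
f19 first appears in round 4.

4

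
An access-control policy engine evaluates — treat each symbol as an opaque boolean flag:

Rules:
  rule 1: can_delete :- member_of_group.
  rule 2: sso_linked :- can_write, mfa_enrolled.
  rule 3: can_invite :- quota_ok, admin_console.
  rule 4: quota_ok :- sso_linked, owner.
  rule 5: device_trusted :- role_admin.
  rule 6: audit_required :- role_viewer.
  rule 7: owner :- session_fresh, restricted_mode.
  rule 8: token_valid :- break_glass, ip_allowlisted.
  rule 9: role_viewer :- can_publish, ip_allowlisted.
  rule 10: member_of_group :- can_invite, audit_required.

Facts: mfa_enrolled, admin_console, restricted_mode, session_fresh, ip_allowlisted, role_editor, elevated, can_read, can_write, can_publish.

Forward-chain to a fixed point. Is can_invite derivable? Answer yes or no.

yes

[1] rule 2 [sso_linked :- can_write, mfa_enrolled.]; rule 7 [owner :- session_fresh, restricted_mode.]; rule 9 [role_viewer :- can_publish, ip_allowlisted.]. ⇒ new: sso_linked, owner, role_viewer.
[2] rule 4 [quota_ok :- sso_linked, owner.]; rule 6 [audit_required :- role_viewer.]. ⇒ new: quota_ok, audit_required.
[3] rule 3 [can_invite :- quota_ok, admin_console.]. ⇒ new: can_invite.
[4] rule 10 [member_of_group :- can_invite, audit_required.]. ⇒ new: member_of_group.
[5] rule 1 [can_delete :- member_of_group.]. ⇒ new: can_delete.
can_invite appears in round 3, so it is derivable.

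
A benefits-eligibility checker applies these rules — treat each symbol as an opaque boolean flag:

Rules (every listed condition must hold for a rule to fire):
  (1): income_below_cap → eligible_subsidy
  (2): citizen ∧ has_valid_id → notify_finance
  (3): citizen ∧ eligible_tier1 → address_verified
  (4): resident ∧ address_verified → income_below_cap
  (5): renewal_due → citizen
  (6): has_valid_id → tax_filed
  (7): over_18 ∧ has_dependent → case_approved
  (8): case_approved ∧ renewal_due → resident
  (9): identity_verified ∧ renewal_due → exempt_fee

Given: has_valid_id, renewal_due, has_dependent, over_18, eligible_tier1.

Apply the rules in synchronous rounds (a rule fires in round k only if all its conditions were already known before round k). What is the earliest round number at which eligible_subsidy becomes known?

4

Round 1 — (5), (6), (7), derive citizen, tax_filed, case_approved.
Round 2 — (2), (3), (8), derive notify_finance, address_verified, resident.
Round 3 — (4), derive income_below_cap.
Round 4 — (1), derive eligible_subsidy.
eligible_subsidy first appears in round 4.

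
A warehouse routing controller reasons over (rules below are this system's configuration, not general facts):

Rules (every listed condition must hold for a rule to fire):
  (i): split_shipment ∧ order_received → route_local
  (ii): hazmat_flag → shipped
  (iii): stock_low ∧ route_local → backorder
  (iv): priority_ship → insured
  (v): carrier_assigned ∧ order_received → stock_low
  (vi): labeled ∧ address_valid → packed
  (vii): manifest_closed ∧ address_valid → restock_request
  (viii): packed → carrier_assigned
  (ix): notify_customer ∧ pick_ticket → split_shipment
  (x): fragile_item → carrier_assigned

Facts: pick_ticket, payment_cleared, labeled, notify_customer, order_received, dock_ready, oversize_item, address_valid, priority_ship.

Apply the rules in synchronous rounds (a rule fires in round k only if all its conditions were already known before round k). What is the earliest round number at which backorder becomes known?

4

Round 1 fires (iv), (vi), (ix), giving insured, packed, split_shipment.
Round 2 fires (i), (viii), giving route_local, carrier_assigned.
Round 3 fires (v), giving stock_low.
Round 4 fires (iii), giving backorder.
backorder first appears in round 4.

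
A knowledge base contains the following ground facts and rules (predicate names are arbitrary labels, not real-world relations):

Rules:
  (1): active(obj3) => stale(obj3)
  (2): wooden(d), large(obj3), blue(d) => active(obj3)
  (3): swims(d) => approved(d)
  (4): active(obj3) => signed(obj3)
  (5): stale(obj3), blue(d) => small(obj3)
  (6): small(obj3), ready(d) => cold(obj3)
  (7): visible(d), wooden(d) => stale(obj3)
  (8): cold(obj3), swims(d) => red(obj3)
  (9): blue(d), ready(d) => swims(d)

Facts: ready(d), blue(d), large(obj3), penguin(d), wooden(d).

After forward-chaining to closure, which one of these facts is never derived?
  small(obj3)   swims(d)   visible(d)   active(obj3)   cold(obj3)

visible(d)

Round 1: (2) [wooden(d), large(obj3), blue(d) => active(obj3)]; (9) [blue(d), ready(d) => swims(d)]. Adds active(obj3), swims(d).
Round 2: (1) [active(obj3) => stale(obj3)]; (3) [swims(d) => approved(d)]; (4) [active(obj3) => signed(obj3)]. Adds stale(obj3), approved(d), signed(obj3).
Round 3: (5) [stale(obj3), blue(d) => small(obj3)]. Adds small(obj3).
Round 4: (6) [small(obj3), ready(d) => cold(obj3)]. Adds cold(obj3).
Round 5: (8) [cold(obj3), swims(d) => red(obj3)]. Adds red(obj3).
Derived: swims(d) (round 1), small(obj3) (round 3), active(obj3) (round 1), cold(obj3) (round 4). visible(d) never appears in any round.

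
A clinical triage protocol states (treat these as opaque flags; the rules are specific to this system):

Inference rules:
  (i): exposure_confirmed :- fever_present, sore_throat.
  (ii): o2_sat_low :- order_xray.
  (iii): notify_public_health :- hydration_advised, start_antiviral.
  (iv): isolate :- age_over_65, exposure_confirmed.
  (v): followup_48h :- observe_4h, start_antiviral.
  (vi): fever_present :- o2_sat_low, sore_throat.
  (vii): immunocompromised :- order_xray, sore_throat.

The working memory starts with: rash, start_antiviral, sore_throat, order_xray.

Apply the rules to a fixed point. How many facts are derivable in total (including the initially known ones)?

Round 1 fires (ii), (vii), giving o2_sat_low, immunocompromised.
Round 2 fires (vi), giving fever_present.
Round 3 fires (i), giving exposure_confirmed.
Closure: {exposure_confirmed, fever_present, immunocompromised, o2_sat_low, order_xray, rash, sore_throat, start_antiviral} — 8 facts.

8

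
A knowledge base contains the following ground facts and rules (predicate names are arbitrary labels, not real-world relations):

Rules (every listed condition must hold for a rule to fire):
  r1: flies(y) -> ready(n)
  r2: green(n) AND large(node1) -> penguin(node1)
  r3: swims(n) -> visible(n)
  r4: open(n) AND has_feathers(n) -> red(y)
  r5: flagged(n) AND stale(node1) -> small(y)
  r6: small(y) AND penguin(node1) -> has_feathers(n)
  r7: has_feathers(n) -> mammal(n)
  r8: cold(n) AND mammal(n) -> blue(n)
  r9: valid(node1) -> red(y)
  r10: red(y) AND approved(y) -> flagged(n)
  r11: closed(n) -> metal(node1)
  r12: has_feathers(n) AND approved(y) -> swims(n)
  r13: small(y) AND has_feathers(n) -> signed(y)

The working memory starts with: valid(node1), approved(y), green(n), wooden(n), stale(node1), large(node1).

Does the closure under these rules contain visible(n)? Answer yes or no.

[1] r2 [green(n) AND large(node1) -> penguin(node1)]; r9 [valid(node1) -> red(y)]. ⇒ new: penguin(node1), red(y).
[2] r10 [red(y) AND approved(y) -> flagged(n)]. ⇒ new: flagged(n).
[3] r5 [flagged(n) AND stale(node1) -> small(y)]. ⇒ new: small(y).
[4] r6 [small(y) AND penguin(node1) -> has_feathers(n)]. ⇒ new: has_feathers(n).
[5] r7 [has_feathers(n) -> mammal(n)]; r12 [has_feathers(n) AND approved(y) -> swims(n)]; r13 [small(y) AND has_feathers(n) -> signed(y)]. ⇒ new: mammal(n), swims(n), signed(y).
[6] r3 [swims(n) -> visible(n)]. ⇒ new: visible(n).
visible(n) appears in round 6, so it is derivable.

yes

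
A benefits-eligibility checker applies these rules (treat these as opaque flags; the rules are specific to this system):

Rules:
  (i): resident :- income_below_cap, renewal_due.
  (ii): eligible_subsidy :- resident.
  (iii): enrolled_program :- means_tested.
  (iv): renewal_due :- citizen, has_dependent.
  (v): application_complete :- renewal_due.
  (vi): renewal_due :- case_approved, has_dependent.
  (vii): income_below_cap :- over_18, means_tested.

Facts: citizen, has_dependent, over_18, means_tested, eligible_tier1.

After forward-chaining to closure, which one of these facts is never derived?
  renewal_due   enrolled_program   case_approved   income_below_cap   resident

Round 1: (iii) [enrolled_program :- means_tested.]; (iv) [renewal_due :- citizen, has_dependent.]; (vii) [income_below_cap :- over_18, means_tested.]. New: enrolled_program, renewal_due, income_below_cap.
Round 2: (i) [resident :- income_below_cap, renewal_due.]; (v) [application_complete :- renewal_due.]. New: resident, application_complete.
Round 3: (ii) [eligible_subsidy :- resident.]. New: eligible_subsidy.
Derived: resident (round 2), enrolled_program (round 1), income_below_cap (round 1), renewal_due (round 1). case_approved never appears in any round.

case_approved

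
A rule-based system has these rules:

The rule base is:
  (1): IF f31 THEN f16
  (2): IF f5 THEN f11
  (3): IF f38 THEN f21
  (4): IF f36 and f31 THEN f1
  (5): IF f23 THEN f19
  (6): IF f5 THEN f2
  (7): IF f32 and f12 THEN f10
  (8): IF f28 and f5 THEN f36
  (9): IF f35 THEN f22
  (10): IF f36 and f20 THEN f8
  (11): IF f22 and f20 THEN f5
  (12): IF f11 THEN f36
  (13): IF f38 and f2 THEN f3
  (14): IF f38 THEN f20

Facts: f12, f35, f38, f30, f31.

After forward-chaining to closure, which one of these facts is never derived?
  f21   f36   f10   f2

f10

Round 1 fires (1), (3), (9), (14), giving f16, f21, f22, f20.
Round 2 fires (11), giving f5.
Round 3 fires (2), (6), giving f11, f2.
Round 4 fires (12), (13), giving f36, f3.
Round 5 fires (4), (10), giving f1, f8.
Derived: f21 (round 1), f36 (round 4), f2 (round 3). f10 never appears in any round.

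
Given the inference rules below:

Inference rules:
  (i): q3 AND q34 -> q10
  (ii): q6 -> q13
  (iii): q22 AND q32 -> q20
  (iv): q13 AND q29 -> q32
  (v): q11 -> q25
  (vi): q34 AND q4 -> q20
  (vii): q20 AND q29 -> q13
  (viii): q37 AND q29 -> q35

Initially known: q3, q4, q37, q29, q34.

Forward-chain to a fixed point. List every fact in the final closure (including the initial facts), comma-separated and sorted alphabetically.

Round 1 fires (i), (vi), (viii), giving q10, q20, q35.
Round 2 fires (vii), giving q13.
Round 3 fires (iv), giving q32.

q10, q13, q20, q29, q3, q32, q34, q35, q37, q4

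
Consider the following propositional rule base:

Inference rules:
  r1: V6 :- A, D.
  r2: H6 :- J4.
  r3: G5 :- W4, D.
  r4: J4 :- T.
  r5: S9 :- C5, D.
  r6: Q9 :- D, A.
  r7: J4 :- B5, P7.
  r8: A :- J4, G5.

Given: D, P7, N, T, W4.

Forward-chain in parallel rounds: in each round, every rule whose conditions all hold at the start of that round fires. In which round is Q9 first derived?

Round 1: r3 [G5 :- W4, D.]; r4 [J4 :- T.]. New: G5, J4.
Round 2: r2 [H6 :- J4.]; r8 [A :- J4, G5.]. New: H6, A.
Round 3: r1 [V6 :- A, D.]; r6 [Q9 :- D, A.]. New: V6, Q9.
Q9 first appears in round 3.

3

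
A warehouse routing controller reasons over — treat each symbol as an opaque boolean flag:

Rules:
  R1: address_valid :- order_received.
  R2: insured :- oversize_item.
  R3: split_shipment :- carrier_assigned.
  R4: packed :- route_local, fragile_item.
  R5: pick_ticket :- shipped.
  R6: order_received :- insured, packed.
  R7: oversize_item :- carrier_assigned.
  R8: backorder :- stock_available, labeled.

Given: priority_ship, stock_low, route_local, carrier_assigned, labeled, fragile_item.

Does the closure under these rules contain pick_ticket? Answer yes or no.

Round 1 fires R3, R4, R7, giving split_shipment, packed, oversize_item.
Round 2 fires R2, giving insured.
Round 3 fires R6, giving order_received.
Round 4 fires R1, giving address_valid.
Fixed point reached. pick_ticket is concluded only by R5; R5 needs shipped (never derived).

no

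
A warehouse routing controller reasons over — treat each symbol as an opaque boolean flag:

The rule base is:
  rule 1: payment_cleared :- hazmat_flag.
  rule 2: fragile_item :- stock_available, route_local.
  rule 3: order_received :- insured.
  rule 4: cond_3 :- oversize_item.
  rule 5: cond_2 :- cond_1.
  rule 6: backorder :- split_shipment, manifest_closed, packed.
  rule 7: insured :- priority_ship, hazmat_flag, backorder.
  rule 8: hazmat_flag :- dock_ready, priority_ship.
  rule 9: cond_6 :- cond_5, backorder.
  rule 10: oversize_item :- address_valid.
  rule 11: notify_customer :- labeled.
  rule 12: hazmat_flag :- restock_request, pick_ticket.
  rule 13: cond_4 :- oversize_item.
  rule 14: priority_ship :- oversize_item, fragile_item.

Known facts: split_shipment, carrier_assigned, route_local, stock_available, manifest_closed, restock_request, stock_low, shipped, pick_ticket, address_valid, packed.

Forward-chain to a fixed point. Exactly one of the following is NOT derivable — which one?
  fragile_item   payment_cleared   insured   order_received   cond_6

cond_6

Round 1: rule 2 [fragile_item :- stock_available, route_local.]; rule 6 [backorder :- split_shipment, manifest_closed, packed.]; rule 10 [oversize_item :- address_valid.]; rule 12 [hazmat_flag :- restock_request, pick_ticket.]. New: fragile_item, backorder, oversize_item, hazmat_flag.
Round 2: rule 1 [payment_cleared :- hazmat_flag.]; rule 4 [cond_3 :- oversize_item.]; rule 13 [cond_4 :- oversize_item.]; rule 14 [priority_ship :- oversize_item, fragile_item.]. New: payment_cleared, cond_3, cond_4, priority_ship.
Round 3: rule 7 [insured :- priority_ship, hazmat_flag, backorder.]. New: insured.
Round 4: rule 3 [order_received :- insured.]. New: order_received.
Derived: fragile_item (round 1), order_received (round 4), payment_cleared (round 2), insured (round 3). cond_6 never appears in any round.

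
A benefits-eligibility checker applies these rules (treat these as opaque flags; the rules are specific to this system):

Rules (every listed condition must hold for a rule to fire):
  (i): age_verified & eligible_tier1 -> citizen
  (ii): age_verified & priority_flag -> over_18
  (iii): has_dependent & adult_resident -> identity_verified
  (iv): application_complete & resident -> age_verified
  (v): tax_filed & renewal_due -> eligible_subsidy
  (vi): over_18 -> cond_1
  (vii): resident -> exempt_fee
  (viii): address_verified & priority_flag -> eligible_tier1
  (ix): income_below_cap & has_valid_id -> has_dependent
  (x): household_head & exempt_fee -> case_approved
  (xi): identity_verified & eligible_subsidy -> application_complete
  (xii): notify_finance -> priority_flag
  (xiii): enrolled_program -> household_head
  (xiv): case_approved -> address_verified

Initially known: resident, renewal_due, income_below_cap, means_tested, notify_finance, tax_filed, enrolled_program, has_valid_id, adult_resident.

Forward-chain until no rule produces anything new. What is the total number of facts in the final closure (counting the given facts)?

Round 1 fires (v), (vii), (ix), (xii), (xiii), giving eligible_subsidy, exempt_fee, has_dependent, priority_flag, household_head.
Round 2 fires (iii), (x), giving identity_verified, case_approved.
Round 3 fires (xi), (xiv), giving application_complete, address_verified.
Round 4 fires (iv), (viii), giving age_verified, eligible_tier1.
Round 5 fires (i), (ii), giving citizen, over_18.
Round 6 fires (vi), giving cond_1.
Closure: {address_verified, adult_resident, age_verified, application_complete, case_approved, citizen, cond_1, eligible_subsidy, eligible_tier1, enrolled_program, exempt_fee, has_dependent, has_valid_id, household_head, identity_verified, income_below_cap, means_tested, notify_finance, over_18, priority_flag, renewal_due, resident, tax_filed} — 23 facts.

23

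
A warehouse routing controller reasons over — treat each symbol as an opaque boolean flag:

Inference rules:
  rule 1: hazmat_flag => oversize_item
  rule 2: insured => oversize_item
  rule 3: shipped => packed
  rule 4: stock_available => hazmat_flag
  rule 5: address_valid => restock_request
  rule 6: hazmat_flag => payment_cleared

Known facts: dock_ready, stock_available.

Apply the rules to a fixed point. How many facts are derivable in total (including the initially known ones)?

5

Round 1 — rule 4, derive hazmat_flag.
Round 2 — rule 1, rule 6, derive oversize_item, payment_cleared.
Closure: {dock_ready, hazmat_flag, oversize_item, payment_cleared, stock_available} — 5 facts.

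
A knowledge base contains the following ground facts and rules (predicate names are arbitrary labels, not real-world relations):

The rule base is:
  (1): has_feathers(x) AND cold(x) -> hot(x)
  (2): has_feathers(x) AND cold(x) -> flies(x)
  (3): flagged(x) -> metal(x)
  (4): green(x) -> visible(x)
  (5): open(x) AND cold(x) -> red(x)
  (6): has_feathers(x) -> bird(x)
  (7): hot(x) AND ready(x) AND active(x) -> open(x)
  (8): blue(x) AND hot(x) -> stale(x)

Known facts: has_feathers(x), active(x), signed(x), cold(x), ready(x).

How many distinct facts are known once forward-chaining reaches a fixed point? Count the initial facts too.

10

Round 1: (1) [has_feathers(x) AND cold(x) -> hot(x)]; (2) [has_feathers(x) AND cold(x) -> flies(x)]; (6) [has_feathers(x) -> bird(x)]. Adds hot(x), flies(x), bird(x).
Round 2: (7) [hot(x) AND ready(x) AND active(x) -> open(x)]. Adds open(x).
Round 3: (5) [open(x) AND cold(x) -> red(x)]. Adds red(x).
Closure: {active(x), bird(x), cold(x), flies(x), has_feathers(x), hot(x), open(x), ready(x), red(x), signed(x)} — 10 facts.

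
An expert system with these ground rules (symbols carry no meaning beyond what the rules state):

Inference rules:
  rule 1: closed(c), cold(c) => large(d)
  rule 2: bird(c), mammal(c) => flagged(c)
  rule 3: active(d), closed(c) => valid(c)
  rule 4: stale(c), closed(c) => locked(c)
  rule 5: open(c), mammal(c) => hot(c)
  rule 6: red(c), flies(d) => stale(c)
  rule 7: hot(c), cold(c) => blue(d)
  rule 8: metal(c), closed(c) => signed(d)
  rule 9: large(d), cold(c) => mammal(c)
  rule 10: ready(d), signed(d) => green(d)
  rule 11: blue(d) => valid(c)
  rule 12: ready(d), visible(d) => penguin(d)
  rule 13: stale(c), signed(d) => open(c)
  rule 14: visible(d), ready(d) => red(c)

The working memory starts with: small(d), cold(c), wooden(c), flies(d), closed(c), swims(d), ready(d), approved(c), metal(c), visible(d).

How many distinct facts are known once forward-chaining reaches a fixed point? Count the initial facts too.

Round 1 — rule 1, rule 8, rule 12, rule 14, derive large(d), signed(d), penguin(d), red(c).
Round 2 — rule 6, rule 9, rule 10, derive stale(c), mammal(c), green(d).
Round 3 — rule 4, rule 13, derive locked(c), open(c).
Round 4 — rule 5, derive hot(c).
Round 5 — rule 7, derive blue(d).
Round 6 — rule 11, derive valid(c).
Closure: {approved(c), blue(d), closed(c), cold(c), flies(d), green(d), hot(c), large(d), locked(c), mammal(c), metal(c), open(c), penguin(d), ready(d), red(c), signed(d), small(d), stale(c), swims(d), valid(c), visible(d), wooden(c)} — 22 facts.

22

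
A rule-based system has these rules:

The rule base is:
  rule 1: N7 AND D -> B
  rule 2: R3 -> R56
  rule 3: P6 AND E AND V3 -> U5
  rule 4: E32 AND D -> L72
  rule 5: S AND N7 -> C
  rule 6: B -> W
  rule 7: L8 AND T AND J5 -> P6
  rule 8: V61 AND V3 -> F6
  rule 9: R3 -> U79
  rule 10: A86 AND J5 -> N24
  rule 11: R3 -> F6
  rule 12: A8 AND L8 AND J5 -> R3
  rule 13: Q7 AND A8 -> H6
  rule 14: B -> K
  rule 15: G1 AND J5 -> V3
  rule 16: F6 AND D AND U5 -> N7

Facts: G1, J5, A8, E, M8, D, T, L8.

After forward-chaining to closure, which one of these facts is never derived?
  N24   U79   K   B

Round 1 — rule 7, rule 12, rule 15, derive P6, R3, V3.
Round 2 — rule 2, rule 3, rule 9, rule 11, derive R56, U5, U79, F6.
Round 3 — rule 16, derive N7.
Round 4 — rule 1, derive B.
Round 5 — rule 6, rule 14, derive W, K.
Derived: B (round 4), K (round 5), U79 (round 2). N24 never appears in any round.

N24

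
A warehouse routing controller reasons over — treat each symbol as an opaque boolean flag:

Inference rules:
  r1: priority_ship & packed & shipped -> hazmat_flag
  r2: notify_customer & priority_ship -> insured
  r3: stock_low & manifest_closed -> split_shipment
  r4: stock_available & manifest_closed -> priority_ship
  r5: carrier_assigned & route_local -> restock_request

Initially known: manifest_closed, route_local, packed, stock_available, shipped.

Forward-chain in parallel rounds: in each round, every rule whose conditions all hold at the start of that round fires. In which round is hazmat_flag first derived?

[1] r4 [stock_available & manifest_closed -> priority_ship]. ⇒ new: priority_ship.
[2] r1 [priority_ship & packed & shipped -> hazmat_flag]. ⇒ new: hazmat_flag.
hazmat_flag first appears in round 2.

2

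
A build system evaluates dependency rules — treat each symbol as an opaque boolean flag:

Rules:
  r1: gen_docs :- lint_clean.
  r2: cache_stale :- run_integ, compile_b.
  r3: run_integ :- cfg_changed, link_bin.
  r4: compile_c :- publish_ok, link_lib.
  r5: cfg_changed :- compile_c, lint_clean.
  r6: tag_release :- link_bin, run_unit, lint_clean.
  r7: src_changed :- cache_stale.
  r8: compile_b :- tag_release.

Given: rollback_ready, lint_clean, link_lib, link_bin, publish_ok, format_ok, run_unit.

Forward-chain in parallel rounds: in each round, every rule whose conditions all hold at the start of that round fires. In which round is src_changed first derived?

5

Round 1: r1 [gen_docs :- lint_clean.]; r4 [compile_c :- publish_ok, link_lib.]; r6 [tag_release :- link_bin, run_unit, lint_clean.]. Adds gen_docs, compile_c, tag_release.
Round 2: r5 [cfg_changed :- compile_c, lint_clean.]; r8 [compile_b :- tag_release.]. Adds cfg_changed, compile_b.
Round 3: r3 [run_integ :- cfg_changed, link_bin.]. Adds run_integ.
Round 4: r2 [cache_stale :- run_integ, compile_b.]. Adds cache_stale.
Round 5: r7 [src_changed :- cache_stale.]. Adds src_changed.
src_changed first appears in round 5.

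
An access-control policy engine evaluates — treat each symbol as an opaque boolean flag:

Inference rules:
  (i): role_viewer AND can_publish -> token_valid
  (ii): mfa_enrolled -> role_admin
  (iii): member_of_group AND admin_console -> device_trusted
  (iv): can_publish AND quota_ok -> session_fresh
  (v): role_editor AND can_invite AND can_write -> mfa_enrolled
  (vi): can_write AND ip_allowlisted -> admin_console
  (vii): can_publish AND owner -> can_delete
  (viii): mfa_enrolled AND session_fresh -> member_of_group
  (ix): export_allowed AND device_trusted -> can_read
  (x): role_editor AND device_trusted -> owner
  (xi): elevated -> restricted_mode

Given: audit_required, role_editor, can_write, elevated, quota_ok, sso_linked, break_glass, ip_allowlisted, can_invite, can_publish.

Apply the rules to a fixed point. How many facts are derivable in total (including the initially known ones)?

Round 1 — (iv), (v), (vi), (xi), derive session_fresh, mfa_enrolled, admin_console, restricted_mode.
Round 2 — (ii), (viii), derive role_admin, member_of_group.
Round 3 — (iii), derive device_trusted.
Round 4 — (x), derive owner.
Round 5 — (vii), derive can_delete.
Closure: {admin_console, audit_required, break_glass, can_delete, can_invite, can_publish, can_write, device_trusted, elevated, ip_allowlisted, member_of_group, mfa_enrolled, owner, quota_ok, restricted_mode, role_admin, role_editor, session_fresh, sso_linked} — 19 facts.

19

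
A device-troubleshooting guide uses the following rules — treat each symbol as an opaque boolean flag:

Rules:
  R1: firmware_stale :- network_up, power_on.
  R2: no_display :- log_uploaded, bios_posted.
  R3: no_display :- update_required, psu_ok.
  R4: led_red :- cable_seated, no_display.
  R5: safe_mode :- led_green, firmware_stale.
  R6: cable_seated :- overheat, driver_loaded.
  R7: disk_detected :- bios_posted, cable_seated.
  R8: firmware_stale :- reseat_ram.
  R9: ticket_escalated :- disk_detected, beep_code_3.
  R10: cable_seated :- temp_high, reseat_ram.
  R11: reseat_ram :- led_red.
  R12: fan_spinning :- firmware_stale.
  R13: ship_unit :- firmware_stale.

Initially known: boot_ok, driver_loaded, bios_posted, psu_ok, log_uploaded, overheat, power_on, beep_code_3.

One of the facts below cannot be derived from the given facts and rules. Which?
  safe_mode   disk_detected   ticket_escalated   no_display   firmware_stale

[1] R2 [no_display :- log_uploaded, bios_posted.]; R6 [cable_seated :- overheat, driver_loaded.]. ⇒ new: no_display, cable_seated.
[2] R4 [led_red :- cable_seated, no_display.]; R7 [disk_detected :- bios_posted, cable_seated.]. ⇒ new: led_red, disk_detected.
[3] R9 [ticket_escalated :- disk_detected, beep_code_3.]; R11 [reseat_ram :- led_red.]. ⇒ new: ticket_escalated, reseat_ram.
[4] R8 [firmware_stale :- reseat_ram.]. ⇒ new: firmware_stale.
[5] R12 [fan_spinning :- firmware_stale.]; R13 [ship_unit :- firmware_stale.]. ⇒ new: fan_spinning, ship_unit.
Derived: firmware_stale (round 4), ticket_escalated (round 3), no_display (round 1), disk_detected (round 2). safe_mode never appears in any round.

safe_mode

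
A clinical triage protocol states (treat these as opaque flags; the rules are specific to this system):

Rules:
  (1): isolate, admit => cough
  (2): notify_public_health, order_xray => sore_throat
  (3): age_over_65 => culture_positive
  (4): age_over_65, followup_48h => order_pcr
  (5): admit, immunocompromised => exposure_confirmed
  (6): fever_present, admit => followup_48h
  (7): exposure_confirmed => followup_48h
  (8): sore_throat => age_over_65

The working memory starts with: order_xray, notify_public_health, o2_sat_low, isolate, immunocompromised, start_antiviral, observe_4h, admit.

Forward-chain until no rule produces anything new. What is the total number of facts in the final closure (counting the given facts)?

15

Round 1 — (1), (2), (5), derive cough, sore_throat, exposure_confirmed.
Round 2 — (7), (8), derive followup_48h, age_over_65.
Round 3 — (3), (4), derive culture_positive, order_pcr.
Closure: {admit, age_over_65, cough, culture_positive, exposure_confirmed, followup_48h, immunocompromised, isolate, notify_public_health, o2_sat_low, observe_4h, order_pcr, order_xray, sore_throat, start_antiviral} — 15 facts.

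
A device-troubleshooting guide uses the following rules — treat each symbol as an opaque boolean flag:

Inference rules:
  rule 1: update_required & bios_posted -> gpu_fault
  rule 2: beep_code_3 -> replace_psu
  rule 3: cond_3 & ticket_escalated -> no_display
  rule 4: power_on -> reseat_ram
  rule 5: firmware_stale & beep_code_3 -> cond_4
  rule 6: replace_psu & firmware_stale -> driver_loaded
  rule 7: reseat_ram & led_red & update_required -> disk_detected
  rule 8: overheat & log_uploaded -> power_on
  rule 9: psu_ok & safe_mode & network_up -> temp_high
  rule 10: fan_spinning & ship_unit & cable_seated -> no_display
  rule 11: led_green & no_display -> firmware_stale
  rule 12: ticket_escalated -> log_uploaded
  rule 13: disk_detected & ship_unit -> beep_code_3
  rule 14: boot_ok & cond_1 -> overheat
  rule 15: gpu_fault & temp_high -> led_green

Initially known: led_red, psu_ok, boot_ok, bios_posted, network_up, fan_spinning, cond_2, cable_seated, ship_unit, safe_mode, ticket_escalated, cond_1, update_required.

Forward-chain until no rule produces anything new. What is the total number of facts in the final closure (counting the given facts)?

27

Round 1: rule 1 [update_required & bios_posted -> gpu_fault]; rule 9 [psu_ok & safe_mode & network_up -> temp_high]; rule 10 [fan_spinning & ship_unit & cable_seated -> no_display]; rule 12 [ticket_escalated -> log_uploaded]; rule 14 [boot_ok & cond_1 -> overheat]. New: gpu_fault, temp_high, no_display, log_uploaded, overheat.
Round 2: rule 8 [overheat & log_uploaded -> power_on]; rule 15 [gpu_fault & temp_high -> led_green]. New: power_on, led_green.
Round 3: rule 4 [power_on -> reseat_ram]; rule 11 [led_green & no_display -> firmware_stale]. New: reseat_ram, firmware_stale.
Round 4: rule 7 [reseat_ram & led_red & update_required -> disk_detected]. New: disk_detected.
Round 5: rule 13 [disk_detected & ship_unit -> beep_code_3]. New: beep_code_3.
Round 6: rule 2 [beep_code_3 -> replace_psu]; rule 5 [firmware_stale & beep_code_3 -> cond_4]. New: replace_psu, cond_4.
Round 7: rule 6 [replace_psu & firmware_stale -> driver_loaded]. New: driver_loaded.
Closure: {beep_code_3, bios_posted, boot_ok, cable_seated, cond_1, cond_2, cond_4, disk_detected, driver_loaded, fan_spinning, firmware_stale, gpu_fault, led_green, led_red, log_uploaded, network_up, no_display, overheat, power_on, psu_ok, replace_psu, reseat_ram, safe_mode, ship_unit, temp_high, ticket_escalated, update_required} — 27 facts.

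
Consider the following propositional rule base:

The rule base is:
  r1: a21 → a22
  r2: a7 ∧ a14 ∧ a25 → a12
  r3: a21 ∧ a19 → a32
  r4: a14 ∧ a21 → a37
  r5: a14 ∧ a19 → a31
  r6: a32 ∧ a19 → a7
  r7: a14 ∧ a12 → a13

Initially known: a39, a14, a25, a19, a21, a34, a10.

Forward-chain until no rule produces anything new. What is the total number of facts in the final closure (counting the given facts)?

14

Round 1: r1 [a21 → a22]; r3 [a21 ∧ a19 → a32]; r4 [a14 ∧ a21 → a37]; r5 [a14 ∧ a19 → a31]. Adds a22, a32, a37, a31.
Round 2: r6 [a32 ∧ a19 → a7]. Adds a7.
Round 3: r2 [a7 ∧ a14 ∧ a25 → a12]. Adds a12.
Round 4: r7 [a14 ∧ a12 → a13]. Adds a13.
Closure: {a10, a12, a13, a14, a19, a21, a22, a25, a31, a32, a34, a37, a39, a7} — 14 facts.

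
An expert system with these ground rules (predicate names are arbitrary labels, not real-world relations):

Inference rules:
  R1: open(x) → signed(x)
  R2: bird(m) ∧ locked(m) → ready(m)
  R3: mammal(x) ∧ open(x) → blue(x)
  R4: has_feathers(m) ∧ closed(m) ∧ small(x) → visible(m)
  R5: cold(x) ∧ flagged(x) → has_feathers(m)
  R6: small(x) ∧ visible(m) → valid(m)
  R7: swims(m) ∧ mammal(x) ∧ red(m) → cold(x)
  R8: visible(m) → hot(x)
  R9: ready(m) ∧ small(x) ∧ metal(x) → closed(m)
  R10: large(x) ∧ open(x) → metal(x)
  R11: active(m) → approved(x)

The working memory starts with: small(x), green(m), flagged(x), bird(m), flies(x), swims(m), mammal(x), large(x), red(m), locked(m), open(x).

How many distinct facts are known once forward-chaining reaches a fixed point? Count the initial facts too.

Round 1: R1 [open(x) → signed(x)]; R2 [bird(m) ∧ locked(m) → ready(m)]; R3 [mammal(x) ∧ open(x) → blue(x)]; R7 [swims(m) ∧ mammal(x) ∧ red(m) → cold(x)]; R10 [large(x) ∧ open(x) → metal(x)]. New: signed(x), ready(m), blue(x), cold(x), metal(x).
Round 2: R5 [cold(x) ∧ flagged(x) → has_feathers(m)]; R9 [ready(m) ∧ small(x) ∧ metal(x) → closed(m)]. New: has_feathers(m), closed(m).
Round 3: R4 [has_feathers(m) ∧ closed(m) ∧ small(x) → visible(m)]. New: visible(m).
Round 4: R6 [small(x) ∧ visible(m) → valid(m)]; R8 [visible(m) → hot(x)]. New: valid(m), hot(x).
Closure: {bird(m), blue(x), closed(m), cold(x), flagged(x), flies(x), green(m), has_feathers(m), hot(x), large(x), locked(m), mammal(x), metal(x), open(x), ready(m), red(m), signed(x), small(x), swims(m), valid(m), visible(m)} — 21 facts.

21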